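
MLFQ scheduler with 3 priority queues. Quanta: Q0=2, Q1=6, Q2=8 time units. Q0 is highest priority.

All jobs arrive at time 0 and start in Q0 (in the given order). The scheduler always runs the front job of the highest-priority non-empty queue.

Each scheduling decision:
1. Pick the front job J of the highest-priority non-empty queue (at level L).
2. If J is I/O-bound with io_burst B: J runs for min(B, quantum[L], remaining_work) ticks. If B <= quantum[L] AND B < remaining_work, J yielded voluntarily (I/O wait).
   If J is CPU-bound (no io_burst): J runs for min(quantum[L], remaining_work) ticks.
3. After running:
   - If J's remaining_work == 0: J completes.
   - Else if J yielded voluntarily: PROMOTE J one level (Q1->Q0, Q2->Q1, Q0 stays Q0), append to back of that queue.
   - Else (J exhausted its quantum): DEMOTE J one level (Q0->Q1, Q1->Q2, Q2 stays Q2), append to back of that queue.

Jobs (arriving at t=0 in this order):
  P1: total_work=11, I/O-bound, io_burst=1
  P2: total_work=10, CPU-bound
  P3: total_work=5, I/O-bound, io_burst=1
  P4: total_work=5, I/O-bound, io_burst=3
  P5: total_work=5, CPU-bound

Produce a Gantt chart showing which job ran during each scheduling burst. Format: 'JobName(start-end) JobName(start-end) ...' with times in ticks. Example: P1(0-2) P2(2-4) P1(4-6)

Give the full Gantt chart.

Answer: P1(0-1) P2(1-3) P3(3-4) P4(4-6) P5(6-8) P1(8-9) P3(9-10) P1(10-11) P3(11-12) P1(12-13) P3(13-14) P1(14-15) P3(15-16) P1(16-17) P1(17-18) P1(18-19) P1(19-20) P1(20-21) P1(21-22) P2(22-28) P4(28-31) P5(31-34) P2(34-36)

Derivation:
t=0-1: P1@Q0 runs 1, rem=10, I/O yield, promote→Q0. Q0=[P2,P3,P4,P5,P1] Q1=[] Q2=[]
t=1-3: P2@Q0 runs 2, rem=8, quantum used, demote→Q1. Q0=[P3,P4,P5,P1] Q1=[P2] Q2=[]
t=3-4: P3@Q0 runs 1, rem=4, I/O yield, promote→Q0. Q0=[P4,P5,P1,P3] Q1=[P2] Q2=[]
t=4-6: P4@Q0 runs 2, rem=3, quantum used, demote→Q1. Q0=[P5,P1,P3] Q1=[P2,P4] Q2=[]
t=6-8: P5@Q0 runs 2, rem=3, quantum used, demote→Q1. Q0=[P1,P3] Q1=[P2,P4,P5] Q2=[]
t=8-9: P1@Q0 runs 1, rem=9, I/O yield, promote→Q0. Q0=[P3,P1] Q1=[P2,P4,P5] Q2=[]
t=9-10: P3@Q0 runs 1, rem=3, I/O yield, promote→Q0. Q0=[P1,P3] Q1=[P2,P4,P5] Q2=[]
t=10-11: P1@Q0 runs 1, rem=8, I/O yield, promote→Q0. Q0=[P3,P1] Q1=[P2,P4,P5] Q2=[]
t=11-12: P3@Q0 runs 1, rem=2, I/O yield, promote→Q0. Q0=[P1,P3] Q1=[P2,P4,P5] Q2=[]
t=12-13: P1@Q0 runs 1, rem=7, I/O yield, promote→Q0. Q0=[P3,P1] Q1=[P2,P4,P5] Q2=[]
t=13-14: P3@Q0 runs 1, rem=1, I/O yield, promote→Q0. Q0=[P1,P3] Q1=[P2,P4,P5] Q2=[]
t=14-15: P1@Q0 runs 1, rem=6, I/O yield, promote→Q0. Q0=[P3,P1] Q1=[P2,P4,P5] Q2=[]
t=15-16: P3@Q0 runs 1, rem=0, completes. Q0=[P1] Q1=[P2,P4,P5] Q2=[]
t=16-17: P1@Q0 runs 1, rem=5, I/O yield, promote→Q0. Q0=[P1] Q1=[P2,P4,P5] Q2=[]
t=17-18: P1@Q0 runs 1, rem=4, I/O yield, promote→Q0. Q0=[P1] Q1=[P2,P4,P5] Q2=[]
t=18-19: P1@Q0 runs 1, rem=3, I/O yield, promote→Q0. Q0=[P1] Q1=[P2,P4,P5] Q2=[]
t=19-20: P1@Q0 runs 1, rem=2, I/O yield, promote→Q0. Q0=[P1] Q1=[P2,P4,P5] Q2=[]
t=20-21: P1@Q0 runs 1, rem=1, I/O yield, promote→Q0. Q0=[P1] Q1=[P2,P4,P5] Q2=[]
t=21-22: P1@Q0 runs 1, rem=0, completes. Q0=[] Q1=[P2,P4,P5] Q2=[]
t=22-28: P2@Q1 runs 6, rem=2, quantum used, demote→Q2. Q0=[] Q1=[P4,P5] Q2=[P2]
t=28-31: P4@Q1 runs 3, rem=0, completes. Q0=[] Q1=[P5] Q2=[P2]
t=31-34: P5@Q1 runs 3, rem=0, completes. Q0=[] Q1=[] Q2=[P2]
t=34-36: P2@Q2 runs 2, rem=0, completes. Q0=[] Q1=[] Q2=[]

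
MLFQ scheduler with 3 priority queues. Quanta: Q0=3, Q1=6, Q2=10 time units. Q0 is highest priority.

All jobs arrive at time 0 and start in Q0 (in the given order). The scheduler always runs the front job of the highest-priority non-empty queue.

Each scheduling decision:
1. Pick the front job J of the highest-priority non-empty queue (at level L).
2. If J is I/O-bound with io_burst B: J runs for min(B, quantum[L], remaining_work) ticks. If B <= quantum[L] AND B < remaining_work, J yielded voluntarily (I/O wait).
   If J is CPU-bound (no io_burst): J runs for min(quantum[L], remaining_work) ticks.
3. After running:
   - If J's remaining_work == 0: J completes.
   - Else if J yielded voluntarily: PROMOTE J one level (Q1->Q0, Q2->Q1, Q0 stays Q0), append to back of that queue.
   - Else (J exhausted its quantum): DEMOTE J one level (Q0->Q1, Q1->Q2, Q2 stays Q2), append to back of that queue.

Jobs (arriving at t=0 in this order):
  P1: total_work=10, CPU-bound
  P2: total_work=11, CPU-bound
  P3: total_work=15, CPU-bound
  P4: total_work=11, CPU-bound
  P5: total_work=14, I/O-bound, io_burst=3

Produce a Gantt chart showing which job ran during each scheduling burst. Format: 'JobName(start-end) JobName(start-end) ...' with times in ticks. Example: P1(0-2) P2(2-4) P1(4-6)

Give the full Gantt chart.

t=0-3: P1@Q0 runs 3, rem=7, quantum used, demote→Q1. Q0=[P2,P3,P4,P5] Q1=[P1] Q2=[]
t=3-6: P2@Q0 runs 3, rem=8, quantum used, demote→Q1. Q0=[P3,P4,P5] Q1=[P1,P2] Q2=[]
t=6-9: P3@Q0 runs 3, rem=12, quantum used, demote→Q1. Q0=[P4,P5] Q1=[P1,P2,P3] Q2=[]
t=9-12: P4@Q0 runs 3, rem=8, quantum used, demote→Q1. Q0=[P5] Q1=[P1,P2,P3,P4] Q2=[]
t=12-15: P5@Q0 runs 3, rem=11, I/O yield, promote→Q0. Q0=[P5] Q1=[P1,P2,P3,P4] Q2=[]
t=15-18: P5@Q0 runs 3, rem=8, I/O yield, promote→Q0. Q0=[P5] Q1=[P1,P2,P3,P4] Q2=[]
t=18-21: P5@Q0 runs 3, rem=5, I/O yield, promote→Q0. Q0=[P5] Q1=[P1,P2,P3,P4] Q2=[]
t=21-24: P5@Q0 runs 3, rem=2, I/O yield, promote→Q0. Q0=[P5] Q1=[P1,P2,P3,P4] Q2=[]
t=24-26: P5@Q0 runs 2, rem=0, completes. Q0=[] Q1=[P1,P2,P3,P4] Q2=[]
t=26-32: P1@Q1 runs 6, rem=1, quantum used, demote→Q2. Q0=[] Q1=[P2,P3,P4] Q2=[P1]
t=32-38: P2@Q1 runs 6, rem=2, quantum used, demote→Q2. Q0=[] Q1=[P3,P4] Q2=[P1,P2]
t=38-44: P3@Q1 runs 6, rem=6, quantum used, demote→Q2. Q0=[] Q1=[P4] Q2=[P1,P2,P3]
t=44-50: P4@Q1 runs 6, rem=2, quantum used, demote→Q2. Q0=[] Q1=[] Q2=[P1,P2,P3,P4]
t=50-51: P1@Q2 runs 1, rem=0, completes. Q0=[] Q1=[] Q2=[P2,P3,P4]
t=51-53: P2@Q2 runs 2, rem=0, completes. Q0=[] Q1=[] Q2=[P3,P4]
t=53-59: P3@Q2 runs 6, rem=0, completes. Q0=[] Q1=[] Q2=[P4]
t=59-61: P4@Q2 runs 2, rem=0, completes. Q0=[] Q1=[] Q2=[]

Answer: P1(0-3) P2(3-6) P3(6-9) P4(9-12) P5(12-15) P5(15-18) P5(18-21) P5(21-24) P5(24-26) P1(26-32) P2(32-38) P3(38-44) P4(44-50) P1(50-51) P2(51-53) P3(53-59) P4(59-61)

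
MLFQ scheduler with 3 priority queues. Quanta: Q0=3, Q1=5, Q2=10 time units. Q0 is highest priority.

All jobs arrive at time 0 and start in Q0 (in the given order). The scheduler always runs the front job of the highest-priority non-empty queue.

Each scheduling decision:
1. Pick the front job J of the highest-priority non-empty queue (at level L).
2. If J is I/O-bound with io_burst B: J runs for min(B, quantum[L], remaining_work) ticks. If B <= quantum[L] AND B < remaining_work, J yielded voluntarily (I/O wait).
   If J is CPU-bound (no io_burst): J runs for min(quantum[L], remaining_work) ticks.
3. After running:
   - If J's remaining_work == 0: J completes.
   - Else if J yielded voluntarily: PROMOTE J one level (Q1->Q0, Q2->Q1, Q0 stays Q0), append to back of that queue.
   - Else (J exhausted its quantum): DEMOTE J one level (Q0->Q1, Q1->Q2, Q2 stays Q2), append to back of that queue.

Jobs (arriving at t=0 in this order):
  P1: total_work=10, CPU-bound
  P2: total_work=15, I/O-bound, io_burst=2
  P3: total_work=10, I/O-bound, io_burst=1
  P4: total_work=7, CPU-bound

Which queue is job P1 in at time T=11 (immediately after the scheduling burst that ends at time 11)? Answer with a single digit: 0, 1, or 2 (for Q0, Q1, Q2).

Answer: 1

Derivation:
t=0-3: P1@Q0 runs 3, rem=7, quantum used, demote→Q1. Q0=[P2,P3,P4] Q1=[P1] Q2=[]
t=3-5: P2@Q0 runs 2, rem=13, I/O yield, promote→Q0. Q0=[P3,P4,P2] Q1=[P1] Q2=[]
t=5-6: P3@Q0 runs 1, rem=9, I/O yield, promote→Q0. Q0=[P4,P2,P3] Q1=[P1] Q2=[]
t=6-9: P4@Q0 runs 3, rem=4, quantum used, demote→Q1. Q0=[P2,P3] Q1=[P1,P4] Q2=[]
t=9-11: P2@Q0 runs 2, rem=11, I/O yield, promote→Q0. Q0=[P3,P2] Q1=[P1,P4] Q2=[]
t=11-12: P3@Q0 runs 1, rem=8, I/O yield, promote→Q0. Q0=[P2,P3] Q1=[P1,P4] Q2=[]
t=12-14: P2@Q0 runs 2, rem=9, I/O yield, promote→Q0. Q0=[P3,P2] Q1=[P1,P4] Q2=[]
t=14-15: P3@Q0 runs 1, rem=7, I/O yield, promote→Q0. Q0=[P2,P3] Q1=[P1,P4] Q2=[]
t=15-17: P2@Q0 runs 2, rem=7, I/O yield, promote→Q0. Q0=[P3,P2] Q1=[P1,P4] Q2=[]
t=17-18: P3@Q0 runs 1, rem=6, I/O yield, promote→Q0. Q0=[P2,P3] Q1=[P1,P4] Q2=[]
t=18-20: P2@Q0 runs 2, rem=5, I/O yield, promote→Q0. Q0=[P3,P2] Q1=[P1,P4] Q2=[]
t=20-21: P3@Q0 runs 1, rem=5, I/O yield, promote→Q0. Q0=[P2,P3] Q1=[P1,P4] Q2=[]
t=21-23: P2@Q0 runs 2, rem=3, I/O yield, promote→Q0. Q0=[P3,P2] Q1=[P1,P4] Q2=[]
t=23-24: P3@Q0 runs 1, rem=4, I/O yield, promote→Q0. Q0=[P2,P3] Q1=[P1,P4] Q2=[]
t=24-26: P2@Q0 runs 2, rem=1, I/O yield, promote→Q0. Q0=[P3,P2] Q1=[P1,P4] Q2=[]
t=26-27: P3@Q0 runs 1, rem=3, I/O yield, promote→Q0. Q0=[P2,P3] Q1=[P1,P4] Q2=[]
t=27-28: P2@Q0 runs 1, rem=0, completes. Q0=[P3] Q1=[P1,P4] Q2=[]
t=28-29: P3@Q0 runs 1, rem=2, I/O yield, promote→Q0. Q0=[P3] Q1=[P1,P4] Q2=[]
t=29-30: P3@Q0 runs 1, rem=1, I/O yield, promote→Q0. Q0=[P3] Q1=[P1,P4] Q2=[]
t=30-31: P3@Q0 runs 1, rem=0, completes. Q0=[] Q1=[P1,P4] Q2=[]
t=31-36: P1@Q1 runs 5, rem=2, quantum used, demote→Q2. Q0=[] Q1=[P4] Q2=[P1]
t=36-40: P4@Q1 runs 4, rem=0, completes. Q0=[] Q1=[] Q2=[P1]
t=40-42: P1@Q2 runs 2, rem=0, completes. Q0=[] Q1=[] Q2=[]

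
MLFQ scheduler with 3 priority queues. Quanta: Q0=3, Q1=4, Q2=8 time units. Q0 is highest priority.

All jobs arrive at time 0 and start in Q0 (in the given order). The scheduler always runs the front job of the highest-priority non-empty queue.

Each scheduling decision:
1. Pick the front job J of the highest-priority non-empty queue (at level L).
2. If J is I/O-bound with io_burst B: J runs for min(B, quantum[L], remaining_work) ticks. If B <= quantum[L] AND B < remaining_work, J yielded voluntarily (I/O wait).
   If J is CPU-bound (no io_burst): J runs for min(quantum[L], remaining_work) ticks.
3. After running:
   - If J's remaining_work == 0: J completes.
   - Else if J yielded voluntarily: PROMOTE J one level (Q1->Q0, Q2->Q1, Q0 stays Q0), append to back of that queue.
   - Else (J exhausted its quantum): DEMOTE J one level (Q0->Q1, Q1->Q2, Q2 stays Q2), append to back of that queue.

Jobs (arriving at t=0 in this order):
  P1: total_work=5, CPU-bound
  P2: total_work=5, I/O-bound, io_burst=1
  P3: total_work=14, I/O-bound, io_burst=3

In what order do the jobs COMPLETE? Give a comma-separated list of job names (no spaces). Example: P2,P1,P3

Answer: P2,P3,P1

Derivation:
t=0-3: P1@Q0 runs 3, rem=2, quantum used, demote→Q1. Q0=[P2,P3] Q1=[P1] Q2=[]
t=3-4: P2@Q0 runs 1, rem=4, I/O yield, promote→Q0. Q0=[P3,P2] Q1=[P1] Q2=[]
t=4-7: P3@Q0 runs 3, rem=11, I/O yield, promote→Q0. Q0=[P2,P3] Q1=[P1] Q2=[]
t=7-8: P2@Q0 runs 1, rem=3, I/O yield, promote→Q0. Q0=[P3,P2] Q1=[P1] Q2=[]
t=8-11: P3@Q0 runs 3, rem=8, I/O yield, promote→Q0. Q0=[P2,P3] Q1=[P1] Q2=[]
t=11-12: P2@Q0 runs 1, rem=2, I/O yield, promote→Q0. Q0=[P3,P2] Q1=[P1] Q2=[]
t=12-15: P3@Q0 runs 3, rem=5, I/O yield, promote→Q0. Q0=[P2,P3] Q1=[P1] Q2=[]
t=15-16: P2@Q0 runs 1, rem=1, I/O yield, promote→Q0. Q0=[P3,P2] Q1=[P1] Q2=[]
t=16-19: P3@Q0 runs 3, rem=2, I/O yield, promote→Q0. Q0=[P2,P3] Q1=[P1] Q2=[]
t=19-20: P2@Q0 runs 1, rem=0, completes. Q0=[P3] Q1=[P1] Q2=[]
t=20-22: P3@Q0 runs 2, rem=0, completes. Q0=[] Q1=[P1] Q2=[]
t=22-24: P1@Q1 runs 2, rem=0, completes. Q0=[] Q1=[] Q2=[]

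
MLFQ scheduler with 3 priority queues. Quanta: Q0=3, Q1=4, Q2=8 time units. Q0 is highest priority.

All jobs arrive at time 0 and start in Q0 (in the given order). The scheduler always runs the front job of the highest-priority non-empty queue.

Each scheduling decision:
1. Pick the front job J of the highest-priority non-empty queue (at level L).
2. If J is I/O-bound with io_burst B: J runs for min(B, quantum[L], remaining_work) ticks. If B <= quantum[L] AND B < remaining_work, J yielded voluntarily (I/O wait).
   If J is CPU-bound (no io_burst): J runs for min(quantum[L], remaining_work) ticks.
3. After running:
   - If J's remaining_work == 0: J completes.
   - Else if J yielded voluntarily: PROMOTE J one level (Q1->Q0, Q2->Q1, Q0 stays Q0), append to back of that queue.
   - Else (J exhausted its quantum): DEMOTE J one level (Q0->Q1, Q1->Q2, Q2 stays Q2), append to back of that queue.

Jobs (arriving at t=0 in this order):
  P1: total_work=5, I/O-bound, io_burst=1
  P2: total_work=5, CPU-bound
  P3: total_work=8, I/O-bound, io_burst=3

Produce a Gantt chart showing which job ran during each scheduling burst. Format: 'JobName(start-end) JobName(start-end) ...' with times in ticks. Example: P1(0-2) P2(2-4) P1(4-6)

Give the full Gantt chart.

Answer: P1(0-1) P2(1-4) P3(4-7) P1(7-8) P3(8-11) P1(11-12) P3(12-14) P1(14-15) P1(15-16) P2(16-18)

Derivation:
t=0-1: P1@Q0 runs 1, rem=4, I/O yield, promote→Q0. Q0=[P2,P3,P1] Q1=[] Q2=[]
t=1-4: P2@Q0 runs 3, rem=2, quantum used, demote→Q1. Q0=[P3,P1] Q1=[P2] Q2=[]
t=4-7: P3@Q0 runs 3, rem=5, I/O yield, promote→Q0. Q0=[P1,P3] Q1=[P2] Q2=[]
t=7-8: P1@Q0 runs 1, rem=3, I/O yield, promote→Q0. Q0=[P3,P1] Q1=[P2] Q2=[]
t=8-11: P3@Q0 runs 3, rem=2, I/O yield, promote→Q0. Q0=[P1,P3] Q1=[P2] Q2=[]
t=11-12: P1@Q0 runs 1, rem=2, I/O yield, promote→Q0. Q0=[P3,P1] Q1=[P2] Q2=[]
t=12-14: P3@Q0 runs 2, rem=0, completes. Q0=[P1] Q1=[P2] Q2=[]
t=14-15: P1@Q0 runs 1, rem=1, I/O yield, promote→Q0. Q0=[P1] Q1=[P2] Q2=[]
t=15-16: P1@Q0 runs 1, rem=0, completes. Q0=[] Q1=[P2] Q2=[]
t=16-18: P2@Q1 runs 2, rem=0, completes. Q0=[] Q1=[] Q2=[]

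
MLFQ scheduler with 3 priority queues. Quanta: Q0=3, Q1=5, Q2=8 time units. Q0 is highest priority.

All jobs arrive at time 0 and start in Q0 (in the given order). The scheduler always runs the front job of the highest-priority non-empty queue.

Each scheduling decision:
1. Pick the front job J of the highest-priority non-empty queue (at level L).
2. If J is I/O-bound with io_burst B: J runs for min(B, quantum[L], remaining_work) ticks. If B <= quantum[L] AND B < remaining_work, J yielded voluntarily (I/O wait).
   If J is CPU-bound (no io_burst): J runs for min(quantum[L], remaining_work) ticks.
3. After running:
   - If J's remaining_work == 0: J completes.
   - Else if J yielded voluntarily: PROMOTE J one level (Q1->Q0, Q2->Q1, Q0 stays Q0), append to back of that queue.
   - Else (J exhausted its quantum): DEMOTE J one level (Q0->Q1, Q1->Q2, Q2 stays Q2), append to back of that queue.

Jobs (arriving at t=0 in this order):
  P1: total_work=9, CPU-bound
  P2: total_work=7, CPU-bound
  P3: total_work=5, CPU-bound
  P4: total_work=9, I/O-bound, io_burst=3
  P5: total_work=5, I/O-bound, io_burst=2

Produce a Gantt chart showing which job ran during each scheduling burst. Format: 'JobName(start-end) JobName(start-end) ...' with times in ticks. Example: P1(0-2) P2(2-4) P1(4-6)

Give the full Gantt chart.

t=0-3: P1@Q0 runs 3, rem=6, quantum used, demote→Q1. Q0=[P2,P3,P4,P5] Q1=[P1] Q2=[]
t=3-6: P2@Q0 runs 3, rem=4, quantum used, demote→Q1. Q0=[P3,P4,P5] Q1=[P1,P2] Q2=[]
t=6-9: P3@Q0 runs 3, rem=2, quantum used, demote→Q1. Q0=[P4,P5] Q1=[P1,P2,P3] Q2=[]
t=9-12: P4@Q0 runs 3, rem=6, I/O yield, promote→Q0. Q0=[P5,P4] Q1=[P1,P2,P3] Q2=[]
t=12-14: P5@Q0 runs 2, rem=3, I/O yield, promote→Q0. Q0=[P4,P5] Q1=[P1,P2,P3] Q2=[]
t=14-17: P4@Q0 runs 3, rem=3, I/O yield, promote→Q0. Q0=[P5,P4] Q1=[P1,P2,P3] Q2=[]
t=17-19: P5@Q0 runs 2, rem=1, I/O yield, promote→Q0. Q0=[P4,P5] Q1=[P1,P2,P3] Q2=[]
t=19-22: P4@Q0 runs 3, rem=0, completes. Q0=[P5] Q1=[P1,P2,P3] Q2=[]
t=22-23: P5@Q0 runs 1, rem=0, completes. Q0=[] Q1=[P1,P2,P3] Q2=[]
t=23-28: P1@Q1 runs 5, rem=1, quantum used, demote→Q2. Q0=[] Q1=[P2,P3] Q2=[P1]
t=28-32: P2@Q1 runs 4, rem=0, completes. Q0=[] Q1=[P3] Q2=[P1]
t=32-34: P3@Q1 runs 2, rem=0, completes. Q0=[] Q1=[] Q2=[P1]
t=34-35: P1@Q2 runs 1, rem=0, completes. Q0=[] Q1=[] Q2=[]

Answer: P1(0-3) P2(3-6) P3(6-9) P4(9-12) P5(12-14) P4(14-17) P5(17-19) P4(19-22) P5(22-23) P1(23-28) P2(28-32) P3(32-34) P1(34-35)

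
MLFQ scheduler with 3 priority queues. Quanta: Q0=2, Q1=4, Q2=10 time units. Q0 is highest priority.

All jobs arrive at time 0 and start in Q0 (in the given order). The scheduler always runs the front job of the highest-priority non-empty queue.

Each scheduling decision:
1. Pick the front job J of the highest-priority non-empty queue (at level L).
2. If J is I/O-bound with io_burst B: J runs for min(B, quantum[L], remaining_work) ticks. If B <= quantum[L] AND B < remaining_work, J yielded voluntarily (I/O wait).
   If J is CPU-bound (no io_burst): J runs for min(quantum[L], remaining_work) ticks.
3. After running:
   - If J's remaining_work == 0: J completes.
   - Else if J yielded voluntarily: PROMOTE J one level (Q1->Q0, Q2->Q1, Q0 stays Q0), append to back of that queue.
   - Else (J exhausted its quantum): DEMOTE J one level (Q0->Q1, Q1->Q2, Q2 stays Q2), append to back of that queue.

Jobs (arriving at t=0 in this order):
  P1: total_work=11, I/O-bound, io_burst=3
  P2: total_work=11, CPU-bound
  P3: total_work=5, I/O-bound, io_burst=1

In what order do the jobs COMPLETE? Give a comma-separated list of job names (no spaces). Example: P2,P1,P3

t=0-2: P1@Q0 runs 2, rem=9, quantum used, demote→Q1. Q0=[P2,P3] Q1=[P1] Q2=[]
t=2-4: P2@Q0 runs 2, rem=9, quantum used, demote→Q1. Q0=[P3] Q1=[P1,P2] Q2=[]
t=4-5: P3@Q0 runs 1, rem=4, I/O yield, promote→Q0. Q0=[P3] Q1=[P1,P2] Q2=[]
t=5-6: P3@Q0 runs 1, rem=3, I/O yield, promote→Q0. Q0=[P3] Q1=[P1,P2] Q2=[]
t=6-7: P3@Q0 runs 1, rem=2, I/O yield, promote→Q0. Q0=[P3] Q1=[P1,P2] Q2=[]
t=7-8: P3@Q0 runs 1, rem=1, I/O yield, promote→Q0. Q0=[P3] Q1=[P1,P2] Q2=[]
t=8-9: P3@Q0 runs 1, rem=0, completes. Q0=[] Q1=[P1,P2] Q2=[]
t=9-12: P1@Q1 runs 3, rem=6, I/O yield, promote→Q0. Q0=[P1] Q1=[P2] Q2=[]
t=12-14: P1@Q0 runs 2, rem=4, quantum used, demote→Q1. Q0=[] Q1=[P2,P1] Q2=[]
t=14-18: P2@Q1 runs 4, rem=5, quantum used, demote→Q2. Q0=[] Q1=[P1] Q2=[P2]
t=18-21: P1@Q1 runs 3, rem=1, I/O yield, promote→Q0. Q0=[P1] Q1=[] Q2=[P2]
t=21-22: P1@Q0 runs 1, rem=0, completes. Q0=[] Q1=[] Q2=[P2]
t=22-27: P2@Q2 runs 5, rem=0, completes. Q0=[] Q1=[] Q2=[]

Answer: P3,P1,P2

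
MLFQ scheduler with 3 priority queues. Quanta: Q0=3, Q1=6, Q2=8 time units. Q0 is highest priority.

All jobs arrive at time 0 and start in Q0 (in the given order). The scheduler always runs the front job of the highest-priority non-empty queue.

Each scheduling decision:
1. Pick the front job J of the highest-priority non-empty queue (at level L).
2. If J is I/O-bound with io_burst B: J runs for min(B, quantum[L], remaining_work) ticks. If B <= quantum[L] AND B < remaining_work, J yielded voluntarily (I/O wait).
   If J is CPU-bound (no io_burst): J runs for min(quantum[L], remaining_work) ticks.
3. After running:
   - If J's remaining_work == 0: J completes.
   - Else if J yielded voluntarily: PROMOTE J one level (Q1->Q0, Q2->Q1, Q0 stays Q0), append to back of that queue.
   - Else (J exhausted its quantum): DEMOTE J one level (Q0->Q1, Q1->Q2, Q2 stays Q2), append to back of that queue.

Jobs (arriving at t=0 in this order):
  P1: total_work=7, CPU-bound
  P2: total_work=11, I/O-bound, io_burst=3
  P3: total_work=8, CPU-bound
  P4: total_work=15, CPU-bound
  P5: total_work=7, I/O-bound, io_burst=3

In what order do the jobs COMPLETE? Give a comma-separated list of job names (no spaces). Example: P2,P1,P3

Answer: P5,P2,P1,P3,P4

Derivation:
t=0-3: P1@Q0 runs 3, rem=4, quantum used, demote→Q1. Q0=[P2,P3,P4,P5] Q1=[P1] Q2=[]
t=3-6: P2@Q0 runs 3, rem=8, I/O yield, promote→Q0. Q0=[P3,P4,P5,P2] Q1=[P1] Q2=[]
t=6-9: P3@Q0 runs 3, rem=5, quantum used, demote→Q1. Q0=[P4,P5,P2] Q1=[P1,P3] Q2=[]
t=9-12: P4@Q0 runs 3, rem=12, quantum used, demote→Q1. Q0=[P5,P2] Q1=[P1,P3,P4] Q2=[]
t=12-15: P5@Q0 runs 3, rem=4, I/O yield, promote→Q0. Q0=[P2,P5] Q1=[P1,P3,P4] Q2=[]
t=15-18: P2@Q0 runs 3, rem=5, I/O yield, promote→Q0. Q0=[P5,P2] Q1=[P1,P3,P4] Q2=[]
t=18-21: P5@Q0 runs 3, rem=1, I/O yield, promote→Q0. Q0=[P2,P5] Q1=[P1,P3,P4] Q2=[]
t=21-24: P2@Q0 runs 3, rem=2, I/O yield, promote→Q0. Q0=[P5,P2] Q1=[P1,P3,P4] Q2=[]
t=24-25: P5@Q0 runs 1, rem=0, completes. Q0=[P2] Q1=[P1,P3,P4] Q2=[]
t=25-27: P2@Q0 runs 2, rem=0, completes. Q0=[] Q1=[P1,P3,P4] Q2=[]
t=27-31: P1@Q1 runs 4, rem=0, completes. Q0=[] Q1=[P3,P4] Q2=[]
t=31-36: P3@Q1 runs 5, rem=0, completes. Q0=[] Q1=[P4] Q2=[]
t=36-42: P4@Q1 runs 6, rem=6, quantum used, demote→Q2. Q0=[] Q1=[] Q2=[P4]
t=42-48: P4@Q2 runs 6, rem=0, completes. Q0=[] Q1=[] Q2=[]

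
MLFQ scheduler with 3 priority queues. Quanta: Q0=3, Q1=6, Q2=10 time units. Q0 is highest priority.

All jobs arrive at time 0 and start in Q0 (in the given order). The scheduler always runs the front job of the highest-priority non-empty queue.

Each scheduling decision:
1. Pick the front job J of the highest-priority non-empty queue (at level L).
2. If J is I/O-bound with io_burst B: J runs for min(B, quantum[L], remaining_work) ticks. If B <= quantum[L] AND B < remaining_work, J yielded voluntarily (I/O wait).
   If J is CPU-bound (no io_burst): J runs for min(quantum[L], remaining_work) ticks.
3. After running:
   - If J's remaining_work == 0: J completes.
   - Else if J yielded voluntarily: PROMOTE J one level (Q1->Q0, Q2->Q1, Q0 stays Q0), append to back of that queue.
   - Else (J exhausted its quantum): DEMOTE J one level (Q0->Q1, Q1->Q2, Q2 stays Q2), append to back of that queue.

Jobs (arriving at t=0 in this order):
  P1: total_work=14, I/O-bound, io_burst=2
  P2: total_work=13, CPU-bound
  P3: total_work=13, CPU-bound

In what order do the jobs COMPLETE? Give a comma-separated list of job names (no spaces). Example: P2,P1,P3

t=0-2: P1@Q0 runs 2, rem=12, I/O yield, promote→Q0. Q0=[P2,P3,P1] Q1=[] Q2=[]
t=2-5: P2@Q0 runs 3, rem=10, quantum used, demote→Q1. Q0=[P3,P1] Q1=[P2] Q2=[]
t=5-8: P3@Q0 runs 3, rem=10, quantum used, demote→Q1. Q0=[P1] Q1=[P2,P3] Q2=[]
t=8-10: P1@Q0 runs 2, rem=10, I/O yield, promote→Q0. Q0=[P1] Q1=[P2,P3] Q2=[]
t=10-12: P1@Q0 runs 2, rem=8, I/O yield, promote→Q0. Q0=[P1] Q1=[P2,P3] Q2=[]
t=12-14: P1@Q0 runs 2, rem=6, I/O yield, promote→Q0. Q0=[P1] Q1=[P2,P3] Q2=[]
t=14-16: P1@Q0 runs 2, rem=4, I/O yield, promote→Q0. Q0=[P1] Q1=[P2,P3] Q2=[]
t=16-18: P1@Q0 runs 2, rem=2, I/O yield, promote→Q0. Q0=[P1] Q1=[P2,P3] Q2=[]
t=18-20: P1@Q0 runs 2, rem=0, completes. Q0=[] Q1=[P2,P3] Q2=[]
t=20-26: P2@Q1 runs 6, rem=4, quantum used, demote→Q2. Q0=[] Q1=[P3] Q2=[P2]
t=26-32: P3@Q1 runs 6, rem=4, quantum used, demote→Q2. Q0=[] Q1=[] Q2=[P2,P3]
t=32-36: P2@Q2 runs 4, rem=0, completes. Q0=[] Q1=[] Q2=[P3]
t=36-40: P3@Q2 runs 4, rem=0, completes. Q0=[] Q1=[] Q2=[]

Answer: P1,P2,P3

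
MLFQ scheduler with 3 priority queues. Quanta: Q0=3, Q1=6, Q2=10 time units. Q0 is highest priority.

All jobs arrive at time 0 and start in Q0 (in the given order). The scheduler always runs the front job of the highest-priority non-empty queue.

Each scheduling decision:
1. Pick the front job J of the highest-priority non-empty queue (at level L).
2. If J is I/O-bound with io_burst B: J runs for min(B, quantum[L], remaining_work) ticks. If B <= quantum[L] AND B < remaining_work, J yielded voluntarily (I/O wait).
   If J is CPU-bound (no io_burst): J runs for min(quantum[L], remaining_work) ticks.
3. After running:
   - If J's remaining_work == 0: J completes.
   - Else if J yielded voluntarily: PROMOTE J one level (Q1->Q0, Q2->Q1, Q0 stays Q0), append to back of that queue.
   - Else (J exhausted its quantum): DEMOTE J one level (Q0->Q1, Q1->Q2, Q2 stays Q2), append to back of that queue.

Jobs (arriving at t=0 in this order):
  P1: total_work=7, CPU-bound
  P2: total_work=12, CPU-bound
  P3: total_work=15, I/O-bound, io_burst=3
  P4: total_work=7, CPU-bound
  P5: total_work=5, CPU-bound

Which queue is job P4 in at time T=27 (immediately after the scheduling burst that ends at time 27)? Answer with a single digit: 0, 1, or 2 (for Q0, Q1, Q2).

t=0-3: P1@Q0 runs 3, rem=4, quantum used, demote→Q1. Q0=[P2,P3,P4,P5] Q1=[P1] Q2=[]
t=3-6: P2@Q0 runs 3, rem=9, quantum used, demote→Q1. Q0=[P3,P4,P5] Q1=[P1,P2] Q2=[]
t=6-9: P3@Q0 runs 3, rem=12, I/O yield, promote→Q0. Q0=[P4,P5,P3] Q1=[P1,P2] Q2=[]
t=9-12: P4@Q0 runs 3, rem=4, quantum used, demote→Q1. Q0=[P5,P3] Q1=[P1,P2,P4] Q2=[]
t=12-15: P5@Q0 runs 3, rem=2, quantum used, demote→Q1. Q0=[P3] Q1=[P1,P2,P4,P5] Q2=[]
t=15-18: P3@Q0 runs 3, rem=9, I/O yield, promote→Q0. Q0=[P3] Q1=[P1,P2,P4,P5] Q2=[]
t=18-21: P3@Q0 runs 3, rem=6, I/O yield, promote→Q0. Q0=[P3] Q1=[P1,P2,P4,P5] Q2=[]
t=21-24: P3@Q0 runs 3, rem=3, I/O yield, promote→Q0. Q0=[P3] Q1=[P1,P2,P4,P5] Q2=[]
t=24-27: P3@Q0 runs 3, rem=0, completes. Q0=[] Q1=[P1,P2,P4,P5] Q2=[]
t=27-31: P1@Q1 runs 4, rem=0, completes. Q0=[] Q1=[P2,P4,P5] Q2=[]
t=31-37: P2@Q1 runs 6, rem=3, quantum used, demote→Q2. Q0=[] Q1=[P4,P5] Q2=[P2]
t=37-41: P4@Q1 runs 4, rem=0, completes. Q0=[] Q1=[P5] Q2=[P2]
t=41-43: P5@Q1 runs 2, rem=0, completes. Q0=[] Q1=[] Q2=[P2]
t=43-46: P2@Q2 runs 3, rem=0, completes. Q0=[] Q1=[] Q2=[]

Answer: 1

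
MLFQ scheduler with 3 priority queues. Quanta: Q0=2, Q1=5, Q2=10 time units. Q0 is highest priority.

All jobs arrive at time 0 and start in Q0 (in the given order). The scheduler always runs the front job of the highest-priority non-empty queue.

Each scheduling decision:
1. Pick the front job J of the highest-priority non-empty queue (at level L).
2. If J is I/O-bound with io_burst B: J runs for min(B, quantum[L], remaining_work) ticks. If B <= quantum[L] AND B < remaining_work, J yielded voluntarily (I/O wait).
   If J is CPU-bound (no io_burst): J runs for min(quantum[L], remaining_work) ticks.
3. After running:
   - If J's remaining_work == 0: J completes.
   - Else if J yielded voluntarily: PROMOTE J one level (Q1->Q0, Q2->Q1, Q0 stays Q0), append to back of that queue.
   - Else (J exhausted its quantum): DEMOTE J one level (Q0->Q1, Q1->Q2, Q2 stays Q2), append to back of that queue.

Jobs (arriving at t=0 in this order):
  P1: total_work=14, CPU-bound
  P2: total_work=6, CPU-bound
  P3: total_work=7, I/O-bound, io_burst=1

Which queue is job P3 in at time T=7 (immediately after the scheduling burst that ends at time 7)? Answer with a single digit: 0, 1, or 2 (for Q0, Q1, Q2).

Answer: 0

Derivation:
t=0-2: P1@Q0 runs 2, rem=12, quantum used, demote→Q1. Q0=[P2,P3] Q1=[P1] Q2=[]
t=2-4: P2@Q0 runs 2, rem=4, quantum used, demote→Q1. Q0=[P3] Q1=[P1,P2] Q2=[]
t=4-5: P3@Q0 runs 1, rem=6, I/O yield, promote→Q0. Q0=[P3] Q1=[P1,P2] Q2=[]
t=5-6: P3@Q0 runs 1, rem=5, I/O yield, promote→Q0. Q0=[P3] Q1=[P1,P2] Q2=[]
t=6-7: P3@Q0 runs 1, rem=4, I/O yield, promote→Q0. Q0=[P3] Q1=[P1,P2] Q2=[]
t=7-8: P3@Q0 runs 1, rem=3, I/O yield, promote→Q0. Q0=[P3] Q1=[P1,P2] Q2=[]
t=8-9: P3@Q0 runs 1, rem=2, I/O yield, promote→Q0. Q0=[P3] Q1=[P1,P2] Q2=[]
t=9-10: P3@Q0 runs 1, rem=1, I/O yield, promote→Q0. Q0=[P3] Q1=[P1,P2] Q2=[]
t=10-11: P3@Q0 runs 1, rem=0, completes. Q0=[] Q1=[P1,P2] Q2=[]
t=11-16: P1@Q1 runs 5, rem=7, quantum used, demote→Q2. Q0=[] Q1=[P2] Q2=[P1]
t=16-20: P2@Q1 runs 4, rem=0, completes. Q0=[] Q1=[] Q2=[P1]
t=20-27: P1@Q2 runs 7, rem=0, completes. Q0=[] Q1=[] Q2=[]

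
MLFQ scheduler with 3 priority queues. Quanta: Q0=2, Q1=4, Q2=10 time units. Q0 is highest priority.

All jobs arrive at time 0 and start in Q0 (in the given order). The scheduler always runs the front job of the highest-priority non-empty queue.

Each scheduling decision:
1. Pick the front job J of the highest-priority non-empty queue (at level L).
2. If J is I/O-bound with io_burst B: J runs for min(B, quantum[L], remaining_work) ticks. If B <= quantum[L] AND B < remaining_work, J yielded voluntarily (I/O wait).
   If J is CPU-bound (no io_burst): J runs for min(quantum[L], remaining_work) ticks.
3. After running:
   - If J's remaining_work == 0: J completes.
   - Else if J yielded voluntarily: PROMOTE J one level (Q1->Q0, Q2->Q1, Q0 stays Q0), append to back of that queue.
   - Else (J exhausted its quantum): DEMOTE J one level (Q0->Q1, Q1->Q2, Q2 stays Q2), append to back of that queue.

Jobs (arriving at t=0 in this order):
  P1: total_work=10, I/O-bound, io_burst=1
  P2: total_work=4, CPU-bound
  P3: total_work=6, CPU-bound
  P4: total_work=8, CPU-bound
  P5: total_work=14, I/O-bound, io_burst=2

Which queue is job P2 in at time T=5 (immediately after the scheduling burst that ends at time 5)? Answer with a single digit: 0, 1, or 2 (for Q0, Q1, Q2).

Answer: 1

Derivation:
t=0-1: P1@Q0 runs 1, rem=9, I/O yield, promote→Q0. Q0=[P2,P3,P4,P5,P1] Q1=[] Q2=[]
t=1-3: P2@Q0 runs 2, rem=2, quantum used, demote→Q1. Q0=[P3,P4,P5,P1] Q1=[P2] Q2=[]
t=3-5: P3@Q0 runs 2, rem=4, quantum used, demote→Q1. Q0=[P4,P5,P1] Q1=[P2,P3] Q2=[]
t=5-7: P4@Q0 runs 2, rem=6, quantum used, demote→Q1. Q0=[P5,P1] Q1=[P2,P3,P4] Q2=[]
t=7-9: P5@Q0 runs 2, rem=12, I/O yield, promote→Q0. Q0=[P1,P5] Q1=[P2,P3,P4] Q2=[]
t=9-10: P1@Q0 runs 1, rem=8, I/O yield, promote→Q0. Q0=[P5,P1] Q1=[P2,P3,P4] Q2=[]
t=10-12: P5@Q0 runs 2, rem=10, I/O yield, promote→Q0. Q0=[P1,P5] Q1=[P2,P3,P4] Q2=[]
t=12-13: P1@Q0 runs 1, rem=7, I/O yield, promote→Q0. Q0=[P5,P1] Q1=[P2,P3,P4] Q2=[]
t=13-15: P5@Q0 runs 2, rem=8, I/O yield, promote→Q0. Q0=[P1,P5] Q1=[P2,P3,P4] Q2=[]
t=15-16: P1@Q0 runs 1, rem=6, I/O yield, promote→Q0. Q0=[P5,P1] Q1=[P2,P3,P4] Q2=[]
t=16-18: P5@Q0 runs 2, rem=6, I/O yield, promote→Q0. Q0=[P1,P5] Q1=[P2,P3,P4] Q2=[]
t=18-19: P1@Q0 runs 1, rem=5, I/O yield, promote→Q0. Q0=[P5,P1] Q1=[P2,P3,P4] Q2=[]
t=19-21: P5@Q0 runs 2, rem=4, I/O yield, promote→Q0. Q0=[P1,P5] Q1=[P2,P3,P4] Q2=[]
t=21-22: P1@Q0 runs 1, rem=4, I/O yield, promote→Q0. Q0=[P5,P1] Q1=[P2,P3,P4] Q2=[]
t=22-24: P5@Q0 runs 2, rem=2, I/O yield, promote→Q0. Q0=[P1,P5] Q1=[P2,P3,P4] Q2=[]
t=24-25: P1@Q0 runs 1, rem=3, I/O yield, promote→Q0. Q0=[P5,P1] Q1=[P2,P3,P4] Q2=[]
t=25-27: P5@Q0 runs 2, rem=0, completes. Q0=[P1] Q1=[P2,P3,P4] Q2=[]
t=27-28: P1@Q0 runs 1, rem=2, I/O yield, promote→Q0. Q0=[P1] Q1=[P2,P3,P4] Q2=[]
t=28-29: P1@Q0 runs 1, rem=1, I/O yield, promote→Q0. Q0=[P1] Q1=[P2,P3,P4] Q2=[]
t=29-30: P1@Q0 runs 1, rem=0, completes. Q0=[] Q1=[P2,P3,P4] Q2=[]
t=30-32: P2@Q1 runs 2, rem=0, completes. Q0=[] Q1=[P3,P4] Q2=[]
t=32-36: P3@Q1 runs 4, rem=0, completes. Q0=[] Q1=[P4] Q2=[]
t=36-40: P4@Q1 runs 4, rem=2, quantum used, demote→Q2. Q0=[] Q1=[] Q2=[P4]
t=40-42: P4@Q2 runs 2, rem=0, completes. Q0=[] Q1=[] Q2=[]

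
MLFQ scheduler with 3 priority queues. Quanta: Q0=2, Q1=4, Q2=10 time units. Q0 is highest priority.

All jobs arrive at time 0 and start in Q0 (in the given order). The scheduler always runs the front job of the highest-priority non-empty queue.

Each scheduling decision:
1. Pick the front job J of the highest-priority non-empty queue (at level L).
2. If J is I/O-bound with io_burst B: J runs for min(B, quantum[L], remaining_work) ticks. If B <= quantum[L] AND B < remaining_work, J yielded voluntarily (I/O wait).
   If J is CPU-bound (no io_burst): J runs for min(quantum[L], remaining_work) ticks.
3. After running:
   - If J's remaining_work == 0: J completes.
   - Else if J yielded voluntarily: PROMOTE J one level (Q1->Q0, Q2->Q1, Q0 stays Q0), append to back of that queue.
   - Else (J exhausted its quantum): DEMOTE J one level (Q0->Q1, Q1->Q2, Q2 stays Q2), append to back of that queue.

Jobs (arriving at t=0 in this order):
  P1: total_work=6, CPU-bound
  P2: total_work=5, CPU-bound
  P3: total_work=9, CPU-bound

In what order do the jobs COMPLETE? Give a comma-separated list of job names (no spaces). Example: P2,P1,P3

Answer: P1,P2,P3

Derivation:
t=0-2: P1@Q0 runs 2, rem=4, quantum used, demote→Q1. Q0=[P2,P3] Q1=[P1] Q2=[]
t=2-4: P2@Q0 runs 2, rem=3, quantum used, demote→Q1. Q0=[P3] Q1=[P1,P2] Q2=[]
t=4-6: P3@Q0 runs 2, rem=7, quantum used, demote→Q1. Q0=[] Q1=[P1,P2,P3] Q2=[]
t=6-10: P1@Q1 runs 4, rem=0, completes. Q0=[] Q1=[P2,P3] Q2=[]
t=10-13: P2@Q1 runs 3, rem=0, completes. Q0=[] Q1=[P3] Q2=[]
t=13-17: P3@Q1 runs 4, rem=3, quantum used, demote→Q2. Q0=[] Q1=[] Q2=[P3]
t=17-20: P3@Q2 runs 3, rem=0, completes. Q0=[] Q1=[] Q2=[]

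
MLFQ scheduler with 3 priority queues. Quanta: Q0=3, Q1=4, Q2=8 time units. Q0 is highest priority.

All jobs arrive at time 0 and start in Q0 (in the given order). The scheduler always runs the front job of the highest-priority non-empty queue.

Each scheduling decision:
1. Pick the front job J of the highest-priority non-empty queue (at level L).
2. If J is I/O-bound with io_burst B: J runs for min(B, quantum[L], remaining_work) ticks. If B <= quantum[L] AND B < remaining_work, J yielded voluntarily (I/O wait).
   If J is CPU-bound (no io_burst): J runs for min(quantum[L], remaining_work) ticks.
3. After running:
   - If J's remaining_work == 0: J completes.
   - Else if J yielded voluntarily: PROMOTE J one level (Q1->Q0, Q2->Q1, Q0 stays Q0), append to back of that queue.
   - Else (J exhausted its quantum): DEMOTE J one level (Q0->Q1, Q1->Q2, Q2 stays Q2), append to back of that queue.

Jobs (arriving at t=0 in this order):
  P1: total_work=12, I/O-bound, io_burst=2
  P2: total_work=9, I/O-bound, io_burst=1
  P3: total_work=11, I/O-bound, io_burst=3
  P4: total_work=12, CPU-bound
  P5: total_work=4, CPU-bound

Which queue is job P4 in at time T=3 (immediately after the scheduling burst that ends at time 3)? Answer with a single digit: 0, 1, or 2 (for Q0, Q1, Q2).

Answer: 0

Derivation:
t=0-2: P1@Q0 runs 2, rem=10, I/O yield, promote→Q0. Q0=[P2,P3,P4,P5,P1] Q1=[] Q2=[]
t=2-3: P2@Q0 runs 1, rem=8, I/O yield, promote→Q0. Q0=[P3,P4,P5,P1,P2] Q1=[] Q2=[]
t=3-6: P3@Q0 runs 3, rem=8, I/O yield, promote→Q0. Q0=[P4,P5,P1,P2,P3] Q1=[] Q2=[]
t=6-9: P4@Q0 runs 3, rem=9, quantum used, demote→Q1. Q0=[P5,P1,P2,P3] Q1=[P4] Q2=[]
t=9-12: P5@Q0 runs 3, rem=1, quantum used, demote→Q1. Q0=[P1,P2,P3] Q1=[P4,P5] Q2=[]
t=12-14: P1@Q0 runs 2, rem=8, I/O yield, promote→Q0. Q0=[P2,P3,P1] Q1=[P4,P5] Q2=[]
t=14-15: P2@Q0 runs 1, rem=7, I/O yield, promote→Q0. Q0=[P3,P1,P2] Q1=[P4,P5] Q2=[]
t=15-18: P3@Q0 runs 3, rem=5, I/O yield, promote→Q0. Q0=[P1,P2,P3] Q1=[P4,P5] Q2=[]
t=18-20: P1@Q0 runs 2, rem=6, I/O yield, promote→Q0. Q0=[P2,P3,P1] Q1=[P4,P5] Q2=[]
t=20-21: P2@Q0 runs 1, rem=6, I/O yield, promote→Q0. Q0=[P3,P1,P2] Q1=[P4,P5] Q2=[]
t=21-24: P3@Q0 runs 3, rem=2, I/O yield, promote→Q0. Q0=[P1,P2,P3] Q1=[P4,P5] Q2=[]
t=24-26: P1@Q0 runs 2, rem=4, I/O yield, promote→Q0. Q0=[P2,P3,P1] Q1=[P4,P5] Q2=[]
t=26-27: P2@Q0 runs 1, rem=5, I/O yield, promote→Q0. Q0=[P3,P1,P2] Q1=[P4,P5] Q2=[]
t=27-29: P3@Q0 runs 2, rem=0, completes. Q0=[P1,P2] Q1=[P4,P5] Q2=[]
t=29-31: P1@Q0 runs 2, rem=2, I/O yield, promote→Q0. Q0=[P2,P1] Q1=[P4,P5] Q2=[]
t=31-32: P2@Q0 runs 1, rem=4, I/O yield, promote→Q0. Q0=[P1,P2] Q1=[P4,P5] Q2=[]
t=32-34: P1@Q0 runs 2, rem=0, completes. Q0=[P2] Q1=[P4,P5] Q2=[]
t=34-35: P2@Q0 runs 1, rem=3, I/O yield, promote→Q0. Q0=[P2] Q1=[P4,P5] Q2=[]
t=35-36: P2@Q0 runs 1, rem=2, I/O yield, promote→Q0. Q0=[P2] Q1=[P4,P5] Q2=[]
t=36-37: P2@Q0 runs 1, rem=1, I/O yield, promote→Q0. Q0=[P2] Q1=[P4,P5] Q2=[]
t=37-38: P2@Q0 runs 1, rem=0, completes. Q0=[] Q1=[P4,P5] Q2=[]
t=38-42: P4@Q1 runs 4, rem=5, quantum used, demote→Q2. Q0=[] Q1=[P5] Q2=[P4]
t=42-43: P5@Q1 runs 1, rem=0, completes. Q0=[] Q1=[] Q2=[P4]
t=43-48: P4@Q2 runs 5, rem=0, completes. Q0=[] Q1=[] Q2=[]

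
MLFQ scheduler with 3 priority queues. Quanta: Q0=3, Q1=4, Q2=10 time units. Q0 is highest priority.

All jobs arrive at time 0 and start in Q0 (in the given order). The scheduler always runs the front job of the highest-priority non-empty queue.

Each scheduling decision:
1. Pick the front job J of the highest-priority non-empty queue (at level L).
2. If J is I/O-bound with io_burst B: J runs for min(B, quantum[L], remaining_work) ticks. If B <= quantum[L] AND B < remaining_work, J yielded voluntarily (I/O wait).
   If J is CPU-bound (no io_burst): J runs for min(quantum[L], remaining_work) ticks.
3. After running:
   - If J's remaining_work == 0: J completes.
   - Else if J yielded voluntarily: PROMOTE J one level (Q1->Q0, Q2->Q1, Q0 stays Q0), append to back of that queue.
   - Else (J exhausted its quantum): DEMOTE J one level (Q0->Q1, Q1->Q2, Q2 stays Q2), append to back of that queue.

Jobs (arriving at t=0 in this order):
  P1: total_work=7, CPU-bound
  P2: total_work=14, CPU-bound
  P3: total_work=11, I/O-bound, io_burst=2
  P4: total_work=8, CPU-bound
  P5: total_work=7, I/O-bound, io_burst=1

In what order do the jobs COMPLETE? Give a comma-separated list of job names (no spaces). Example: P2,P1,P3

Answer: P3,P5,P1,P2,P4

Derivation:
t=0-3: P1@Q0 runs 3, rem=4, quantum used, demote→Q1. Q0=[P2,P3,P4,P5] Q1=[P1] Q2=[]
t=3-6: P2@Q0 runs 3, rem=11, quantum used, demote→Q1. Q0=[P3,P4,P5] Q1=[P1,P2] Q2=[]
t=6-8: P3@Q0 runs 2, rem=9, I/O yield, promote→Q0. Q0=[P4,P5,P3] Q1=[P1,P2] Q2=[]
t=8-11: P4@Q0 runs 3, rem=5, quantum used, demote→Q1. Q0=[P5,P3] Q1=[P1,P2,P4] Q2=[]
t=11-12: P5@Q0 runs 1, rem=6, I/O yield, promote→Q0. Q0=[P3,P5] Q1=[P1,P2,P4] Q2=[]
t=12-14: P3@Q0 runs 2, rem=7, I/O yield, promote→Q0. Q0=[P5,P3] Q1=[P1,P2,P4] Q2=[]
t=14-15: P5@Q0 runs 1, rem=5, I/O yield, promote→Q0. Q0=[P3,P5] Q1=[P1,P2,P4] Q2=[]
t=15-17: P3@Q0 runs 2, rem=5, I/O yield, promote→Q0. Q0=[P5,P3] Q1=[P1,P2,P4] Q2=[]
t=17-18: P5@Q0 runs 1, rem=4, I/O yield, promote→Q0. Q0=[P3,P5] Q1=[P1,P2,P4] Q2=[]
t=18-20: P3@Q0 runs 2, rem=3, I/O yield, promote→Q0. Q0=[P5,P3] Q1=[P1,P2,P4] Q2=[]
t=20-21: P5@Q0 runs 1, rem=3, I/O yield, promote→Q0. Q0=[P3,P5] Q1=[P1,P2,P4] Q2=[]
t=21-23: P3@Q0 runs 2, rem=1, I/O yield, promote→Q0. Q0=[P5,P3] Q1=[P1,P2,P4] Q2=[]
t=23-24: P5@Q0 runs 1, rem=2, I/O yield, promote→Q0. Q0=[P3,P5] Q1=[P1,P2,P4] Q2=[]
t=24-25: P3@Q0 runs 1, rem=0, completes. Q0=[P5] Q1=[P1,P2,P4] Q2=[]
t=25-26: P5@Q0 runs 1, rem=1, I/O yield, promote→Q0. Q0=[P5] Q1=[P1,P2,P4] Q2=[]
t=26-27: P5@Q0 runs 1, rem=0, completes. Q0=[] Q1=[P1,P2,P4] Q2=[]
t=27-31: P1@Q1 runs 4, rem=0, completes. Q0=[] Q1=[P2,P4] Q2=[]
t=31-35: P2@Q1 runs 4, rem=7, quantum used, demote→Q2. Q0=[] Q1=[P4] Q2=[P2]
t=35-39: P4@Q1 runs 4, rem=1, quantum used, demote→Q2. Q0=[] Q1=[] Q2=[P2,P4]
t=39-46: P2@Q2 runs 7, rem=0, completes. Q0=[] Q1=[] Q2=[P4]
t=46-47: P4@Q2 runs 1, rem=0, completes. Q0=[] Q1=[] Q2=[]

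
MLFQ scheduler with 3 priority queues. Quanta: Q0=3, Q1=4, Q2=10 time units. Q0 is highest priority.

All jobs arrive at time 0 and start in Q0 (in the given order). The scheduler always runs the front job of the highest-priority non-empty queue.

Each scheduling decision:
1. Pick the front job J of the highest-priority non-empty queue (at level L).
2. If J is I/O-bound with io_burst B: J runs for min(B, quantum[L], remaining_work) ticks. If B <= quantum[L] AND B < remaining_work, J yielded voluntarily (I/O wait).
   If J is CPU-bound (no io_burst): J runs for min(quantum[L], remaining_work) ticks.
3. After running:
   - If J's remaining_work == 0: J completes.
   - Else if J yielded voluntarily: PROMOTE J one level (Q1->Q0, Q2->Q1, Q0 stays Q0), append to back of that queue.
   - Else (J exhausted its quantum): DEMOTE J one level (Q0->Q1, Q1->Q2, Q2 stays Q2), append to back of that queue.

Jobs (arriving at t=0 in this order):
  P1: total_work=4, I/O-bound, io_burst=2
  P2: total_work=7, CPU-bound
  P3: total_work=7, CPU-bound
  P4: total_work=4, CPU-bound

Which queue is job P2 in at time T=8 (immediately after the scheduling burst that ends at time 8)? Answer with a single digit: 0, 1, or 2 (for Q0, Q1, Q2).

Answer: 1

Derivation:
t=0-2: P1@Q0 runs 2, rem=2, I/O yield, promote→Q0. Q0=[P2,P3,P4,P1] Q1=[] Q2=[]
t=2-5: P2@Q0 runs 3, rem=4, quantum used, demote→Q1. Q0=[P3,P4,P1] Q1=[P2] Q2=[]
t=5-8: P3@Q0 runs 3, rem=4, quantum used, demote→Q1. Q0=[P4,P1] Q1=[P2,P3] Q2=[]
t=8-11: P4@Q0 runs 3, rem=1, quantum used, demote→Q1. Q0=[P1] Q1=[P2,P3,P4] Q2=[]
t=11-13: P1@Q0 runs 2, rem=0, completes. Q0=[] Q1=[P2,P3,P4] Q2=[]
t=13-17: P2@Q1 runs 4, rem=0, completes. Q0=[] Q1=[P3,P4] Q2=[]
t=17-21: P3@Q1 runs 4, rem=0, completes. Q0=[] Q1=[P4] Q2=[]
t=21-22: P4@Q1 runs 1, rem=0, completes. Q0=[] Q1=[] Q2=[]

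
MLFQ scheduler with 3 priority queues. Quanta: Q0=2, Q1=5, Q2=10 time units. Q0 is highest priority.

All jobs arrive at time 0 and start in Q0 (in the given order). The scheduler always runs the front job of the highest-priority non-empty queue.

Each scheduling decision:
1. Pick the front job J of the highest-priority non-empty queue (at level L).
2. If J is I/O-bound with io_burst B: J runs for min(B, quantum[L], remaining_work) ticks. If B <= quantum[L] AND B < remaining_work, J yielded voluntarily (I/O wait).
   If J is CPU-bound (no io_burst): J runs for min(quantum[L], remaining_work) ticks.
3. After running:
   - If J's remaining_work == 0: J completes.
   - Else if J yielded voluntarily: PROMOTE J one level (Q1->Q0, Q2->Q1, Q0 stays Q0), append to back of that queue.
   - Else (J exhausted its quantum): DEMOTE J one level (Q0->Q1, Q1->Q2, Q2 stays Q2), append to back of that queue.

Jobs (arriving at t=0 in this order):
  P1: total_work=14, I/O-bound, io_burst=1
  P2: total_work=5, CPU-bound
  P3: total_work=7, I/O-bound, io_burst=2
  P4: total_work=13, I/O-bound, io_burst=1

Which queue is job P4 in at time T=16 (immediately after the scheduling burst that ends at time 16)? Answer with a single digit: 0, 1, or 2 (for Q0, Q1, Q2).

Answer: 0

Derivation:
t=0-1: P1@Q0 runs 1, rem=13, I/O yield, promote→Q0. Q0=[P2,P3,P4,P1] Q1=[] Q2=[]
t=1-3: P2@Q0 runs 2, rem=3, quantum used, demote→Q1. Q0=[P3,P4,P1] Q1=[P2] Q2=[]
t=3-5: P3@Q0 runs 2, rem=5, I/O yield, promote→Q0. Q0=[P4,P1,P3] Q1=[P2] Q2=[]
t=5-6: P4@Q0 runs 1, rem=12, I/O yield, promote→Q0. Q0=[P1,P3,P4] Q1=[P2] Q2=[]
t=6-7: P1@Q0 runs 1, rem=12, I/O yield, promote→Q0. Q0=[P3,P4,P1] Q1=[P2] Q2=[]
t=7-9: P3@Q0 runs 2, rem=3, I/O yield, promote→Q0. Q0=[P4,P1,P3] Q1=[P2] Q2=[]
t=9-10: P4@Q0 runs 1, rem=11, I/O yield, promote→Q0. Q0=[P1,P3,P4] Q1=[P2] Q2=[]
t=10-11: P1@Q0 runs 1, rem=11, I/O yield, promote→Q0. Q0=[P3,P4,P1] Q1=[P2] Q2=[]
t=11-13: P3@Q0 runs 2, rem=1, I/O yield, promote→Q0. Q0=[P4,P1,P3] Q1=[P2] Q2=[]
t=13-14: P4@Q0 runs 1, rem=10, I/O yield, promote→Q0. Q0=[P1,P3,P4] Q1=[P2] Q2=[]
t=14-15: P1@Q0 runs 1, rem=10, I/O yield, promote→Q0. Q0=[P3,P4,P1] Q1=[P2] Q2=[]
t=15-16: P3@Q0 runs 1, rem=0, completes. Q0=[P4,P1] Q1=[P2] Q2=[]
t=16-17: P4@Q0 runs 1, rem=9, I/O yield, promote→Q0. Q0=[P1,P4] Q1=[P2] Q2=[]
t=17-18: P1@Q0 runs 1, rem=9, I/O yield, promote→Q0. Q0=[P4,P1] Q1=[P2] Q2=[]
t=18-19: P4@Q0 runs 1, rem=8, I/O yield, promote→Q0. Q0=[P1,P4] Q1=[P2] Q2=[]
t=19-20: P1@Q0 runs 1, rem=8, I/O yield, promote→Q0. Q0=[P4,P1] Q1=[P2] Q2=[]
t=20-21: P4@Q0 runs 1, rem=7, I/O yield, promote→Q0. Q0=[P1,P4] Q1=[P2] Q2=[]
t=21-22: P1@Q0 runs 1, rem=7, I/O yield, promote→Q0. Q0=[P4,P1] Q1=[P2] Q2=[]
t=22-23: P4@Q0 runs 1, rem=6, I/O yield, promote→Q0. Q0=[P1,P4] Q1=[P2] Q2=[]
t=23-24: P1@Q0 runs 1, rem=6, I/O yield, promote→Q0. Q0=[P4,P1] Q1=[P2] Q2=[]
t=24-25: P4@Q0 runs 1, rem=5, I/O yield, promote→Q0. Q0=[P1,P4] Q1=[P2] Q2=[]
t=25-26: P1@Q0 runs 1, rem=5, I/O yield, promote→Q0. Q0=[P4,P1] Q1=[P2] Q2=[]
t=26-27: P4@Q0 runs 1, rem=4, I/O yield, promote→Q0. Q0=[P1,P4] Q1=[P2] Q2=[]
t=27-28: P1@Q0 runs 1, rem=4, I/O yield, promote→Q0. Q0=[P4,P1] Q1=[P2] Q2=[]
t=28-29: P4@Q0 runs 1, rem=3, I/O yield, promote→Q0. Q0=[P1,P4] Q1=[P2] Q2=[]
t=29-30: P1@Q0 runs 1, rem=3, I/O yield, promote→Q0. Q0=[P4,P1] Q1=[P2] Q2=[]
t=30-31: P4@Q0 runs 1, rem=2, I/O yield, promote→Q0. Q0=[P1,P4] Q1=[P2] Q2=[]
t=31-32: P1@Q0 runs 1, rem=2, I/O yield, promote→Q0. Q0=[P4,P1] Q1=[P2] Q2=[]
t=32-33: P4@Q0 runs 1, rem=1, I/O yield, promote→Q0. Q0=[P1,P4] Q1=[P2] Q2=[]
t=33-34: P1@Q0 runs 1, rem=1, I/O yield, promote→Q0. Q0=[P4,P1] Q1=[P2] Q2=[]
t=34-35: P4@Q0 runs 1, rem=0, completes. Q0=[P1] Q1=[P2] Q2=[]
t=35-36: P1@Q0 runs 1, rem=0, completes. Q0=[] Q1=[P2] Q2=[]
t=36-39: P2@Q1 runs 3, rem=0, completes. Q0=[] Q1=[] Q2=[]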